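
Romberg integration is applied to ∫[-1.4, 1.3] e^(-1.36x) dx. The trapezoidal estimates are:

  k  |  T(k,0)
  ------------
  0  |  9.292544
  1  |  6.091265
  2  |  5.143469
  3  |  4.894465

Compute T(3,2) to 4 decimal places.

T(2,1) = (4·5.143469 − 6.091265) / 3 = 4.827537
T(3,1) = 4.894465 + (4.894465 − 5.143469)/3 = 4.811464
T(3,2) = (16·4.811464 − 4.827537) / 15 = 4.810392

4.8104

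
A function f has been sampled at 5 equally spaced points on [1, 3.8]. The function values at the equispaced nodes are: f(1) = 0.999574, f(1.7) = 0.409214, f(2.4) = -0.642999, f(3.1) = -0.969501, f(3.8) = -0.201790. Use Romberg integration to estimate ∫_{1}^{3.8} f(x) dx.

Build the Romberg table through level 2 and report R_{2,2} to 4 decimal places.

-0.6241

R_{0,0} (trapezoid, 1 panel, h=2.8000): 1.116898
R_{1,0} (trapezoid, 2 panels, h=1.4000): -0.341750
R_{2,0} (trapezoid, 4 panels, h=0.7000): -0.563076
R_{1,1} = -0.341750 + (-0.341750 − 1.116898)/3 = -0.827966
R_{2,1} = -0.563076 + (-0.563076 − (-0.341750))/3 = -0.636851
R_{2,2} = -0.636851 + (-0.636851 − (-0.827966))/15 = -0.624110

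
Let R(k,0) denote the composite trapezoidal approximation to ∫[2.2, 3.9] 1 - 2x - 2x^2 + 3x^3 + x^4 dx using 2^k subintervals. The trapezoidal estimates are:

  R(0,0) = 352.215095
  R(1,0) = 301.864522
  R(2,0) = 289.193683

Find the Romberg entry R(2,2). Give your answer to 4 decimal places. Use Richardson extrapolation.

284.9627

Richardson extrapolation on the trapezoidal column (denominator 4−1=3):
R(1,1) = 301.864522 + (301.864522 − 352.215095)/3 = 285.080998
R(2,1) = (4·289.193683 − 301.864522) / 3 = 284.970070
R(2,2) = (16·284.970070 − 285.080998) / 15 = 284.962675
(Column j=1 coincides with Simpson's rule on the same nodes.)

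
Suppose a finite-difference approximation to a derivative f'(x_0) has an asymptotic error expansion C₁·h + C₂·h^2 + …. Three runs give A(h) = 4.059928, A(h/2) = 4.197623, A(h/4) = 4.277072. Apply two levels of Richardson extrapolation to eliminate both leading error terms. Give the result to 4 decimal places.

First eliminate the h term (factor 2^1 = 2):
  B₁ = (2·4.197623 − 4.059928)/1 = 4.335318
  B₂ = (2·4.277072 − 4.197623)/1 = 4.356521
Then eliminate the h^2 term (factor 2^2 = 4):
  (4·4.356521 − 4.335318)/3 = 4.363589

4.3636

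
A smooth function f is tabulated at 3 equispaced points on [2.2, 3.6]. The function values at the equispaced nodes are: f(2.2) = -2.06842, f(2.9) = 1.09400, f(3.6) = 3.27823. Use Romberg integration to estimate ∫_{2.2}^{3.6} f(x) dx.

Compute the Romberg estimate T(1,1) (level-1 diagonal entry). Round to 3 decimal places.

T(0,0) (trapezoid, 1 panel, h=1.4000): 0.84687
T(1,0) (trapezoid, 2 panels, h=0.7000): 1.18923
T(1,1) = 1.18923 + (1.18923 − 0.84687)/3 = 1.30335

1.303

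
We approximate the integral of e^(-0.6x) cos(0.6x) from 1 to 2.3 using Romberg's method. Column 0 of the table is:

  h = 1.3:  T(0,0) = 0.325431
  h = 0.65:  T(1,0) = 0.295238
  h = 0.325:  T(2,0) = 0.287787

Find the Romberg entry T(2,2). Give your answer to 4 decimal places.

Richardson extrapolation on the trapezoidal column (denominator 4−1=3):
T(1,1) = (4·0.295238 − 0.325431) / 3 = 0.285174
T(2,1) = (4·0.287787 − 0.295238) / 3 = 0.285303
T(2,2) = 0.285303 + (0.285303 − 0.285174)/15 = 0.285312

0.2853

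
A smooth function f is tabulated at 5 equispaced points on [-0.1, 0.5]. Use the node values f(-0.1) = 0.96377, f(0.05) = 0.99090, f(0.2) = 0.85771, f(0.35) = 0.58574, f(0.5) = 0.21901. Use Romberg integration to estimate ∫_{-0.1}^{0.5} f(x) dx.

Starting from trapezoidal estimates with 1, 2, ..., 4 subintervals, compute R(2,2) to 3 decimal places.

R(0,0) (trapezoid, 1 panel, h=0.6000): 0.35483
R(1,0) (trapezoid, 2 panels, h=0.3000): 0.43473
R(2,0) (trapezoid, 4 panels, h=0.1500): 0.45386
R(1,1) = 0.43473 + (0.43473 − 0.35483)/3 = 0.46136
R(2,1) = 0.45386 + (0.45386 − 0.43473)/3 = 0.46024
R(2,2) = 0.46024 + (0.46024 − 0.46136)/15 = 0.46017

0.460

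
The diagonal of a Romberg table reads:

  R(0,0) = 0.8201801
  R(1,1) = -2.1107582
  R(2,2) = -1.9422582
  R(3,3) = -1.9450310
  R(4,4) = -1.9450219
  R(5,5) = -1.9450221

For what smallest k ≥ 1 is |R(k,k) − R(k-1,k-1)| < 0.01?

|R(1,1) − R(0,0)| = 2.9309383 ≥ 0.01
|R(2,2) − R(1,1)| = 0.1685000 ≥ 0.01
|R(3,3) − R(2,2)| = 0.0027728 < 0.01

k = 3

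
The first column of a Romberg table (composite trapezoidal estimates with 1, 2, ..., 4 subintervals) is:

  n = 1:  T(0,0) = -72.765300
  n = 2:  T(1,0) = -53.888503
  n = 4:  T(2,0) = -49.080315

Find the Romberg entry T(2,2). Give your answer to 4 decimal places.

Richardson extrapolation on the trapezoidal column (denominator 4−1=3):
T(1,1) = (4·(-53.888503) − (-72.765300)) / 3 = -47.596237
T(2,1) = (4·(-49.080315) − (-53.888503)) / 3 = -47.477586
T(2,2) = (16·(-47.477586) − (-47.596237)) / 15 = -47.469676

-47.4697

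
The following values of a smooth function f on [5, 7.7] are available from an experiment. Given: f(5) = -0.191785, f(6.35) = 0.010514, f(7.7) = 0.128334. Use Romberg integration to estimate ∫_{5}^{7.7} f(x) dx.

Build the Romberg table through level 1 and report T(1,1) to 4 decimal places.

T(0,0) (trapezoid, 1 panel, h=2.7000): -0.085659
T(1,0) (trapezoid, 2 panels, h=1.3500): -0.028636
T(1,1) = -0.028636 + (-0.028636 − (-0.085659))/3 = -0.009628

-0.0096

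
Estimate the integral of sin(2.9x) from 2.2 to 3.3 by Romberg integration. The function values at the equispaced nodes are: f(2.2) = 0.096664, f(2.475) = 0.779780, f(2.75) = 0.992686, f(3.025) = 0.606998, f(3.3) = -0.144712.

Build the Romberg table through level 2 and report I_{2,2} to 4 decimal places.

0.6839

I_{0,0} (trapezoid, 1 panel, h=1.1000): -0.026426
I_{1,0} (trapezoid, 2 panels, h=0.5500): 0.532764
I_{2,0} (trapezoid, 4 panels, h=0.2750): 0.647746
I_{1,1} = 0.532764 + (0.532764 − (-0.026426))/3 = 0.719161
I_{2,1} = 0.647746 + (0.647746 − 0.532764)/3 = 0.686073
I_{2,2} = 0.686073 + (0.686073 − 0.719161)/15 = 0.683867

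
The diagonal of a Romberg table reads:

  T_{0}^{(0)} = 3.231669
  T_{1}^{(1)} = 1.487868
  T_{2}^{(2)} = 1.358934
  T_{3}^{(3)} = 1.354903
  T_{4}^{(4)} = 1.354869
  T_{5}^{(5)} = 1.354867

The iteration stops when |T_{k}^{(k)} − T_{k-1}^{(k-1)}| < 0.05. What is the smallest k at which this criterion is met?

k = 3

|T_{1}^{(1)} − T_{0}^{(0)}| = 1.743801 ≥ 0.05
|T_{2}^{(2)} − T_{1}^{(1)}| = 0.128934 ≥ 0.05
|T_{3}^{(3)} − T_{2}^{(2)}| = 0.004031 < 0.05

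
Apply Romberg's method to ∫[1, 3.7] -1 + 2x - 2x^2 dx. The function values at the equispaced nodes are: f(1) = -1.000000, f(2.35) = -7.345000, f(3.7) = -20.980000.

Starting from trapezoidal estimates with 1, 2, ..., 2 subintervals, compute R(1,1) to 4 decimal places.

-23.1120

R(0,0) (trapezoid, 1 panel, h=2.7000): -29.673000
R(1,0) (trapezoid, 2 panels, h=1.3500): -24.752250
R(1,1) = -24.752250 + (-24.752250 − (-29.673000))/3 = -23.112000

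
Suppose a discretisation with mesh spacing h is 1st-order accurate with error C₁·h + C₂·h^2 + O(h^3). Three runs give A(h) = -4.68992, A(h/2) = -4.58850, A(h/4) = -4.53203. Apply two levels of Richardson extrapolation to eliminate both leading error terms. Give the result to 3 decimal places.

-4.472

First eliminate the h term (factor 2^1 = 2):
  B₁ = (2·(-4.58850) − (-4.68992))/1 = -4.48708
  B₂ = (2·(-4.53203) − (-4.58850))/1 = -4.47556
Then eliminate the h^2 term (factor 2^2 = 4):
  (4·(-4.47556) − (-4.48708))/3 = -4.47172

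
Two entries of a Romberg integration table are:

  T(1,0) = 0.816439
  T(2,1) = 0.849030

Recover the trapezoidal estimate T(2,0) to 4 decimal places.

From T(2,1) = (4·T(2,0) − T(1,0))/3, solve for T(2,0):
4·T(2,0) = 3·0.849030 + 0.816439 = 3.363529
T(2,0) = 0.840882

0.8409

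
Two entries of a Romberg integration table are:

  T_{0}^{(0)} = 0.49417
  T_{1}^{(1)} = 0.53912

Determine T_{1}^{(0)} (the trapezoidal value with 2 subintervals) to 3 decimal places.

From T_{1}^{(1)} = (4·T_{1}^{(0)} − T_{0}^{(0)})/3, solve for T_{1}^{(0)}:
4·T_{1}^{(0)} = 3·0.53912 + 0.49417 = 2.11153
T_{1}^{(0)} = 0.52788

0.528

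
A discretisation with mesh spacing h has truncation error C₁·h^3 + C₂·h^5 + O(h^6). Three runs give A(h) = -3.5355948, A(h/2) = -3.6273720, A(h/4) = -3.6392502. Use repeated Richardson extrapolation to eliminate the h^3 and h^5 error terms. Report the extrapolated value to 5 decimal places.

-3.64096

First eliminate the h^3 term (factor 2^3 = 8):
  B₁ = (8·(-3.6273720) − (-3.5355948))/7 = -3.6404830
  B₂ = (8·(-3.6392502) − (-3.6273720))/7 = -3.6409471
Then eliminate the h^5 term (factor 2^5 = 32):
  (32·(-3.6409471) − (-3.6404830))/31 = -3.6409621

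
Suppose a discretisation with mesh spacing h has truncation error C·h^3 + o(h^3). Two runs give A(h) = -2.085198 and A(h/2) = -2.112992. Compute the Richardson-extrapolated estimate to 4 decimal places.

Extrapolated value = (8·A(h/2) − A(h)) / (8 − 1)
= (8·(-2.112992) − (-2.085198)) / 7
= -14.818738 / 7 = -2.116963

-2.1170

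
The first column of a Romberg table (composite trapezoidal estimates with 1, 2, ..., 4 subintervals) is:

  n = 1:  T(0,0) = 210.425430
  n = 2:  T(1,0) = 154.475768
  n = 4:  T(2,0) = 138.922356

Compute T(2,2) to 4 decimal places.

Richardson extrapolation on the trapezoidal column (denominator 4−1=3):
T(1,1) = (4·154.475768 − 210.425430) / 3 = 135.825881
T(2,1) = (4·138.922356 − 154.475768) / 3 = 133.737885
T(2,2) = 133.737885 + (133.737885 − 135.825881)/15 = 133.598685

133.5987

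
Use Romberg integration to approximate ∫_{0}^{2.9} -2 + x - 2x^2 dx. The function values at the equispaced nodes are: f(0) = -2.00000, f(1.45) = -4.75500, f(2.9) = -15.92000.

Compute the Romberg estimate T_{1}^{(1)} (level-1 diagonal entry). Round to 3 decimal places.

-17.854

T_{0}^{(0)} (trapezoid, 1 panel, h=2.9000): -25.98400
T_{1}^{(0)} (trapezoid, 2 panels, h=1.4500): -19.88675
T_{1}^{(1)} = -19.88675 + (-19.88675 − (-25.98400))/3 = -17.85433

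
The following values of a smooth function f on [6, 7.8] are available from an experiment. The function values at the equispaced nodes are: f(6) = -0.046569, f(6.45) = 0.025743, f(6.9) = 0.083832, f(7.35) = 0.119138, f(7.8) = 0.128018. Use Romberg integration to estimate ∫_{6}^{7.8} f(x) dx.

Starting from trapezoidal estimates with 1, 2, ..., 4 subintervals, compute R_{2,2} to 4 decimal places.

R_{0,0} (trapezoid, 1 panel, h=1.8000): 0.073304
R_{1,0} (trapezoid, 2 panels, h=0.9000): 0.112101
R_{2,0} (trapezoid, 4 panels, h=0.4500): 0.121247
R_{1,1} = 0.112101 + (0.112101 − 0.073304)/3 = 0.125033
R_{2,1} = 0.121247 + (0.121247 − 0.112101)/3 = 0.124296
R_{2,2} = 0.124296 + (0.124296 − 0.125033)/15 = 0.124247

0.1242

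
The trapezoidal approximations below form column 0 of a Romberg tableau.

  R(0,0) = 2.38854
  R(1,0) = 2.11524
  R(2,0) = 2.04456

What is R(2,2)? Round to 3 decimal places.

Richardson extrapolation on the trapezoidal column (denominator 4−1=3):
R(1,1) = (4·2.11524 − 2.38854) / 3 = 2.02414
R(2,1) = 2.04456 + (2.04456 − 2.11524)/3 = 2.02100
R(2,2) = 2.02100 + (2.02100 − 2.02414)/15 = 2.02079

2.021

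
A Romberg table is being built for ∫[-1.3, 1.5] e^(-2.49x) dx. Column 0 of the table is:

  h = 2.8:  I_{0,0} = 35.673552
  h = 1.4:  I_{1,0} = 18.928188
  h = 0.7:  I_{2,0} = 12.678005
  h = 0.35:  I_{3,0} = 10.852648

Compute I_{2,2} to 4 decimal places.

10.4112

Richardson extrapolation on the trapezoidal column (denominator 4−1=3):
I_{1,1} = 18.928188 + (18.928188 − 35.673552)/3 = 13.346400
I_{2,1} = (4·12.678005 − 18.928188) / 3 = 10.594611
I_{2,2} = (16·10.594611 − 13.346400) / 15 = 10.411158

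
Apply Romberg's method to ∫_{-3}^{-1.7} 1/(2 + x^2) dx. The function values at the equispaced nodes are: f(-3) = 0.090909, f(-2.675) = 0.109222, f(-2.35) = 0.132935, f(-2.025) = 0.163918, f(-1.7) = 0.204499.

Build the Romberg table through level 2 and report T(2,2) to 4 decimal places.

0.1792

T(0,0) (trapezoid, 1 panel, h=1.3000): 0.192015
T(1,0) (trapezoid, 2 panels, h=0.6500): 0.182415
T(2,0) (trapezoid, 4 panels, h=0.3250): 0.179978
T(1,1) = 0.182415 + (0.182415 − 0.192015)/3 = 0.179215
T(2,1) = 0.179978 + (0.179978 − 0.182415)/3 = 0.179166
T(2,2) = 0.179166 + (0.179166 − 0.179215)/15 = 0.179163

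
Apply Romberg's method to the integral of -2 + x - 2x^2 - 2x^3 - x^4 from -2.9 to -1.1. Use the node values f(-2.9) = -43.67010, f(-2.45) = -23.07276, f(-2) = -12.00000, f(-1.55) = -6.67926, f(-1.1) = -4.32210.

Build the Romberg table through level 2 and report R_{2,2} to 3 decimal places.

R_{0,0} (trapezoid, 1 panel, h=1.8000): -43.19298
R_{1,0} (trapezoid, 2 panels, h=0.9000): -32.39649
R_{2,0} (trapezoid, 4 panels, h=0.4500): -29.58665
R_{1,1} = -32.39649 + (-32.39649 − (-43.19298))/3 = -28.79766
R_{2,1} = -29.58665 + (-29.58665 − (-32.39649))/3 = -28.65004
R_{2,2} = -28.65004 + (-28.65004 − (-28.79766))/15 = -28.64020

-28.640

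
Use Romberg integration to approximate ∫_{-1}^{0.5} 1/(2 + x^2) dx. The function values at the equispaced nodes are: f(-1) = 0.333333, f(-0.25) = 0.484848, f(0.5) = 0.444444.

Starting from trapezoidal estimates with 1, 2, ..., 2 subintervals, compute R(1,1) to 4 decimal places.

0.6793

R(0,0) (trapezoid, 1 panel, h=1.5000): 0.583333
R(1,0) (trapezoid, 2 panels, h=0.7500): 0.655302
R(1,1) = 0.655302 + (0.655302 − 0.583333)/3 = 0.679292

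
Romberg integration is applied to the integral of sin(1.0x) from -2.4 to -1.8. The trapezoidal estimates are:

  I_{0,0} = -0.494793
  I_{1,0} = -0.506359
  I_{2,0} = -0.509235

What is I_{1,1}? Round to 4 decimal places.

-0.5102

Richardson extrapolation on the trapezoidal column (denominator 4−1=3):
I_{1,1} = (4·(-0.506359) − (-0.494793)) / 3 = -0.510214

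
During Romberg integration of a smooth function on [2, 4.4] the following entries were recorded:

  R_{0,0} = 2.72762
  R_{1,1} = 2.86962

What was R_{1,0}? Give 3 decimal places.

2.834

From R_{1,1} = (4·R_{1,0} − R_{0,0})/3, solve for R_{1,0}:
4·R_{1,0} = 3·2.86962 + 2.72762 = 11.33648
R_{1,0} = 2.83412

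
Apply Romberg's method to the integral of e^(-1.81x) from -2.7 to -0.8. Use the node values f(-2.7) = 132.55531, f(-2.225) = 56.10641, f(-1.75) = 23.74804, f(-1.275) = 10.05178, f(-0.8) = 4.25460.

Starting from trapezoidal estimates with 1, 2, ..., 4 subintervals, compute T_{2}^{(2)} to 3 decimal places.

70.927

T_{0}^{(0)} (trapezoid, 1 panel, h=1.9000): 129.96941
T_{1}^{(0)} (trapezoid, 2 panels, h=0.9500): 87.54535
T_{2}^{(0)} (trapezoid, 4 panels, h=0.4750): 75.19781
T_{1}^{(1)} = 87.54535 + (87.54535 − 129.96941)/3 = 73.40400
T_{2}^{(1)} = 75.19781 + (75.19781 − 87.54535)/3 = 71.08196
T_{2}^{(2)} = 71.08196 + (71.08196 − 73.40400)/15 = 70.92716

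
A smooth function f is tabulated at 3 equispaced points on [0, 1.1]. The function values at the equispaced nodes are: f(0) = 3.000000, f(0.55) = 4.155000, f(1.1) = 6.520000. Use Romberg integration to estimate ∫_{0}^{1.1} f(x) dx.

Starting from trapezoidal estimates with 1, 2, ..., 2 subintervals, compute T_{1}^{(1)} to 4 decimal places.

T_{0}^{(0)} (trapezoid, 1 panel, h=1.1000): 5.236000
T_{1}^{(0)} (trapezoid, 2 panels, h=0.5500): 4.903250
T_{1}^{(1)} = 4.903250 + (4.903250 − 5.236000)/3 = 4.792333

4.7923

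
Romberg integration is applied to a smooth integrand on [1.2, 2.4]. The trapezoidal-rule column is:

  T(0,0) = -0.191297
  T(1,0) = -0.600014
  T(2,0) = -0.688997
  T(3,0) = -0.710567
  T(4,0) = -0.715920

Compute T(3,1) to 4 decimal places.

Richardson extrapolation on the trapezoidal column (denominator 4−1=3):
T(3,1) = -0.710567 + (-0.710567 − (-0.688997))/3 = -0.717757

-0.7178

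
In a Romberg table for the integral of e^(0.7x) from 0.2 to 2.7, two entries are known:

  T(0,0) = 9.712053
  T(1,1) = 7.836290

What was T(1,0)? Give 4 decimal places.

From T(1,1) = (4·T(1,0) − T(0,0))/3, solve for T(1,0):
4·T(1,0) = 3·7.836290 + 9.712053 = 33.220923
T(1,0) = 8.305231

8.3052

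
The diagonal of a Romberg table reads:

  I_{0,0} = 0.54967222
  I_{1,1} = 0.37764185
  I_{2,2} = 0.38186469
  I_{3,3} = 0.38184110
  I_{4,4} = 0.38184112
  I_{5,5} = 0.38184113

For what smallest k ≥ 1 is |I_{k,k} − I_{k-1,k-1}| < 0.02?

k = 2

|I_{1,1} − I_{0,0}| = 0.17203037 ≥ 0.02
|I_{2,2} − I_{1,1}| = 0.00422284 < 0.02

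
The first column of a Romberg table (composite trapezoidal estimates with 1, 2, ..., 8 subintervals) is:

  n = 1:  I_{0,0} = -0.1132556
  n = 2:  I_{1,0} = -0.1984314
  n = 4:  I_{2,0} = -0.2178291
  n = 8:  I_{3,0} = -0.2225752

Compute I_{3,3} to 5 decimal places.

-0.22415

Richardson extrapolation on the trapezoidal column (denominator 4−1=3):
I_{1,1} = -0.1984314 + (-0.1984314 − (-0.1132556))/3 = -0.2268233
I_{2,1} = (4·(-0.2178291) − (-0.1984314)) / 3 = -0.2242950
I_{3,1} = -0.2225752 + (-0.2225752 − (-0.2178291))/3 = -0.2241572
I_{2,2} = (16·(-0.2242950) − (-0.2268233)) / 15 = -0.2241264
I_{3,2} = (16·(-0.2241572) − (-0.2242950)) / 15 = -0.2241480
I_{3,3} = (64·(-0.2241480) − (-0.2241264)) / 63 = -0.2241483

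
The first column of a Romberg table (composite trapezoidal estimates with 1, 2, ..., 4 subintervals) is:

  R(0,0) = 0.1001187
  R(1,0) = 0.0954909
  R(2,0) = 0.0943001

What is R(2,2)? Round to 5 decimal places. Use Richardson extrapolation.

0.09390

R(1,1) = (4·0.0954909 − 0.1001187) / 3 = 0.0939483
R(2,1) = 0.0943001 + (0.0943001 − 0.0954909)/3 = 0.0939032
R(2,2) = (16·0.0939032 − 0.0939483) / 15 = 0.0939002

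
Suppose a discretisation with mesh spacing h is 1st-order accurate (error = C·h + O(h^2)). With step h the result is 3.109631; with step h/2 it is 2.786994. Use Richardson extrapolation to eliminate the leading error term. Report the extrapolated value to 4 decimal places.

Extrapolated value = (2·A(h/2) − A(h)) / (2 − 1)
= (2·2.786994 − 3.109631) / 1
= 2.464357 / 1 = 2.464357

2.4644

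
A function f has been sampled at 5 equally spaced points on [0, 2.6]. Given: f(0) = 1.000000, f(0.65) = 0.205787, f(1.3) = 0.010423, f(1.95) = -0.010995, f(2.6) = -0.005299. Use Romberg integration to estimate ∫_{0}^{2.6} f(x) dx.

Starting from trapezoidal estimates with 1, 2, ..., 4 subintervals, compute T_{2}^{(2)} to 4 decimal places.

T_{0}^{(0)} (trapezoid, 1 panel, h=2.6000): 1.293111
T_{1}^{(0)} (trapezoid, 2 panels, h=1.3000): 0.660106
T_{2}^{(0)} (trapezoid, 4 panels, h=0.6500): 0.456668
T_{1}^{(1)} = 0.660106 + (0.660106 − 1.293111)/3 = 0.449104
T_{2}^{(1)} = 0.456668 + (0.456668 − 0.660106)/3 = 0.388855
T_{2}^{(2)} = 0.388855 + (0.388855 − 0.449104)/15 = 0.384838

0.3848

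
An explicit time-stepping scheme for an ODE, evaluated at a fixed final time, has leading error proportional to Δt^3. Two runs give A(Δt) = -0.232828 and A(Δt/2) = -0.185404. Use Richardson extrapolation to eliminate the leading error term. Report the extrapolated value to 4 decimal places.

Extrapolated value = (8·A(Δt/2) − A(Δt)) / (8 − 1)
= (8·(-0.185404) − (-0.232828)) / 7
= -1.250404 / 7 = -0.178629

-0.1786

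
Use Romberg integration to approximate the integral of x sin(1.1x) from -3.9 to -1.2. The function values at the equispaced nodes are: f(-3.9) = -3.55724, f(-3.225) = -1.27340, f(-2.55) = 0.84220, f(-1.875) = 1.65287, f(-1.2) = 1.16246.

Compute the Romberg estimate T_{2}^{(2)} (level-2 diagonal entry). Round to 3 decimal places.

0.165

T_{0}^{(0)} (trapezoid, 1 panel, h=2.7000): -3.23295
T_{1}^{(0)} (trapezoid, 2 panels, h=1.3500): -0.47951
T_{2}^{(0)} (trapezoid, 4 panels, h=0.6750): 0.01639
T_{1}^{(1)} = -0.47951 + (-0.47951 − (-3.23295))/3 = 0.43830
T_{2}^{(1)} = 0.01639 + (0.01639 − (-0.47951))/3 = 0.18169
T_{2}^{(2)} = 0.18169 + (0.18169 − 0.43830)/15 = 0.16458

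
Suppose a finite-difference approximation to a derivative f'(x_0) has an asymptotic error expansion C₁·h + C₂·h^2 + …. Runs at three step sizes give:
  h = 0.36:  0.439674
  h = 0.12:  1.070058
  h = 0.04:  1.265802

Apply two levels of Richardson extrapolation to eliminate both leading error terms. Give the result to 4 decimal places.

First eliminate the h term (factor 3^1 = 3):
  B₁ = (3·1.070058 − 0.439674)/2 = 1.385250
  B₂ = (3·1.265802 − 1.070058)/2 = 1.363674
Then eliminate the h^2 term (factor 3^2 = 9):
  (9·1.363674 − 1.385250)/8 = 1.360977

1.3610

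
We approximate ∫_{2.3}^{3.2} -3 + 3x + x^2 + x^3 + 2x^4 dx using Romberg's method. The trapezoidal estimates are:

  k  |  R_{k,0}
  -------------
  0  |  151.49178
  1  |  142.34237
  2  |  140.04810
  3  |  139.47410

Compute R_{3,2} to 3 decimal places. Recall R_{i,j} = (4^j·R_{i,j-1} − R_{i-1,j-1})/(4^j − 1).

Richardson extrapolation on the trapezoidal column (denominator 4−1=3):
R_{2,1} = 140.04810 + (140.04810 − 142.34237)/3 = 139.28334
R_{3,1} = 139.47410 + (139.47410 − 140.04810)/3 = 139.28277
R_{3,2} = (16·139.28277 − 139.28334) / 15 = 139.28273
(Column j=1 coincides with Simpson's rule on the same nodes.)

139.283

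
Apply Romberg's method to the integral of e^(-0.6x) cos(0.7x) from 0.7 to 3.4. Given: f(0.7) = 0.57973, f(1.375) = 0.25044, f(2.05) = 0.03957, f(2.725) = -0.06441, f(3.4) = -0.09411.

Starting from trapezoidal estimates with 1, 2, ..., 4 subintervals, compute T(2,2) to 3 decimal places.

0.295

T(0,0) (trapezoid, 1 panel, h=2.7000): 0.65559
T(1,0) (trapezoid, 2 panels, h=1.3500): 0.38121
T(2,0) (trapezoid, 4 panels, h=0.6750): 0.31618
T(1,1) = 0.38121 + (0.38121 − 0.65559)/3 = 0.28975
T(2,1) = 0.31618 + (0.31618 − 0.38121)/3 = 0.29450
T(2,2) = 0.29450 + (0.29450 − 0.28975)/15 = 0.29482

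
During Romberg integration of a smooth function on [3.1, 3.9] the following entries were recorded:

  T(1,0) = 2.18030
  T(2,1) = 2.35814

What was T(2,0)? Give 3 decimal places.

From T(2,1) = (4·T(2,0) − T(1,0))/3, solve for T(2,0):
4·T(2,0) = 3·2.35814 + 2.18030 = 9.25472
T(2,0) = 2.31368

2.314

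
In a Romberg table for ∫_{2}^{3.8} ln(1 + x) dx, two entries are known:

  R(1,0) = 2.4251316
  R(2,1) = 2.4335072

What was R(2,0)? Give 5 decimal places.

2.43141

From R(2,1) = (4·R(2,0) − R(1,0))/3, solve for R(2,0):
4·R(2,0) = 3·2.4335072 + 2.4251316 = 9.7256532
R(2,0) = 2.4314133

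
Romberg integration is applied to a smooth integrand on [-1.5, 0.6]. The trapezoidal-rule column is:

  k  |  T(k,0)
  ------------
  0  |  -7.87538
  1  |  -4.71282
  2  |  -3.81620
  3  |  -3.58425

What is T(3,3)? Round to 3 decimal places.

T(1,1) = -4.71282 + (-4.71282 − (-7.87538))/3 = -3.65863
T(2,1) = (4·(-3.81620) − (-4.71282)) / 3 = -3.51733
T(3,1) = -3.58425 + (-3.58425 − (-3.81620))/3 = -3.50693
T(2,2) = -3.51733 + (-3.51733 − (-3.65863))/15 = -3.50791
T(3,2) = (16·(-3.50693) − (-3.51733)) / 15 = -3.50624
T(3,3) = (64·(-3.50624) − (-3.50791)) / 63 = -3.50621
(Column j=1 coincides with Simpson's rule on the same nodes.)

-3.506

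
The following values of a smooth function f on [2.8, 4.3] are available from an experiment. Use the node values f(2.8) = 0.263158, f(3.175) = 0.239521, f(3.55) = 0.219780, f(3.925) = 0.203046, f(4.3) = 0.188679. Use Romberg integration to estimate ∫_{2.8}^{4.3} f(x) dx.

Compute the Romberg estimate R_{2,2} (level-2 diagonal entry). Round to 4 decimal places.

R_{0,0} (trapezoid, 1 panel, h=1.5000): 0.338878
R_{1,0} (trapezoid, 2 panels, h=0.7500): 0.334274
R_{2,0} (trapezoid, 4 panels, h=0.3750): 0.333100
R_{1,1} = 0.334274 + (0.334274 − 0.338878)/3 = 0.332739
R_{2,1} = 0.333100 + (0.333100 − 0.334274)/3 = 0.332709
R_{2,2} = 0.332709 + (0.332709 − 0.332739)/15 = 0.332707

0.3327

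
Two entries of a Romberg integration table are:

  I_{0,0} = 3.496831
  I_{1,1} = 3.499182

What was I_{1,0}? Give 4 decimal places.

3.4986

From I_{1,1} = (4·I_{1,0} − I_{0,0})/3, solve for I_{1,0}:
4·I_{1,0} = 3·3.499182 + 3.496831 = 13.994377
I_{1,0} = 3.498594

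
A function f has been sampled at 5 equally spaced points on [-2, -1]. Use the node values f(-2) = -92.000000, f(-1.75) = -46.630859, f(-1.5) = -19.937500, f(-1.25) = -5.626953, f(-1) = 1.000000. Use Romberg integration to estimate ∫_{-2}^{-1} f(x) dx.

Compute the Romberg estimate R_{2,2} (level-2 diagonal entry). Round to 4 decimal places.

-28.3167

R_{0,0} (trapezoid, 1 panel, h=1.0000): -45.500000
R_{1,0} (trapezoid, 2 panels, h=0.5000): -32.718750
R_{2,0} (trapezoid, 4 panels, h=0.2500): -29.423828
R_{1,1} = -32.718750 + (-32.718750 − (-45.500000))/3 = -28.458333
R_{2,1} = -29.423828 + (-29.423828 − (-32.718750))/3 = -28.325521
R_{2,2} = -28.325521 + (-28.325521 − (-28.458333))/15 = -28.316667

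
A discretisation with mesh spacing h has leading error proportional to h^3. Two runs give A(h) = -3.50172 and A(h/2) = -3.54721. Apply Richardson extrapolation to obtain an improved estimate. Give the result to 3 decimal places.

-3.554

The leading error scales as h^3; refining by a factor of 2 reduces it by 2^3 = 8.
Extrapolated value = (8·A(h/2) − A(h)) / (8 − 1)
= (8·(-3.54721) − (-3.50172)) / 7
= -24.87596 / 7 = -3.55371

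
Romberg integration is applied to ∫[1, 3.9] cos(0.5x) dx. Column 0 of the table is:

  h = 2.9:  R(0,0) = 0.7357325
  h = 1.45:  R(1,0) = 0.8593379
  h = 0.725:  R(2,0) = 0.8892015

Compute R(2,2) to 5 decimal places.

Richardson extrapolation on the trapezoidal column (denominator 4−1=3):
R(1,1) = 0.8593379 + (0.8593379 − 0.7357325)/3 = 0.9005397
R(2,1) = 0.8892015 + (0.8892015 − 0.8593379)/3 = 0.8991560
R(2,2) = 0.8991560 + (0.8991560 − 0.9005397)/15 = 0.8990638
(Column j=1 coincides with Simpson's rule on the same nodes.)

0.89906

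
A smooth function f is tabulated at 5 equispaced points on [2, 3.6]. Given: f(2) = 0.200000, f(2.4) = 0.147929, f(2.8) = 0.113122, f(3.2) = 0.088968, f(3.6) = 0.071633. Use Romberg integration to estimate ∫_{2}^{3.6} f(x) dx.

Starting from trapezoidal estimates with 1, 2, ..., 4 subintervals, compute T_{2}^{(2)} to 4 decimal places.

0.1927

T_{0}^{(0)} (trapezoid, 1 panel, h=1.6000): 0.217306
T_{1}^{(0)} (trapezoid, 2 panels, h=0.8000): 0.199151
T_{2}^{(0)} (trapezoid, 4 panels, h=0.4000): 0.194334
T_{1}^{(1)} = 0.199151 + (0.199151 − 0.217306)/3 = 0.193099
T_{2}^{(1)} = 0.194334 + (0.194334 − 0.199151)/3 = 0.192728
T_{2}^{(2)} = 0.192728 + (0.192728 − 0.193099)/15 = 0.192703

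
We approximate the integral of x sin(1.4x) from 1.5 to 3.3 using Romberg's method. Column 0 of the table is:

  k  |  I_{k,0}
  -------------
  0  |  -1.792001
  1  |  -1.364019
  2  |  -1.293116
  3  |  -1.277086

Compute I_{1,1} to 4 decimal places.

-1.2214

Richardson extrapolation on the trapezoidal column (denominator 4−1=3):
I_{1,1} = (4·(-1.364019) − (-1.792001)) / 3 = -1.221358
(Column j=1 coincides with Simpson's rule on the same nodes.)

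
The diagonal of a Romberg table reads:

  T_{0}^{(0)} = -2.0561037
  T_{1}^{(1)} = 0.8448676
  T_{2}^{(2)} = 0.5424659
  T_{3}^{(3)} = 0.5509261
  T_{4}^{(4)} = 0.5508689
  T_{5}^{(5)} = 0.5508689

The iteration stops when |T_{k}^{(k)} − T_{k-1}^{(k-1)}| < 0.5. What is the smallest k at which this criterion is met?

|T_{1}^{(1)} − T_{0}^{(0)}| = 2.9009713 ≥ 0.5
|T_{2}^{(2)} − T_{1}^{(1)}| = 0.3024017 < 0.5

k = 2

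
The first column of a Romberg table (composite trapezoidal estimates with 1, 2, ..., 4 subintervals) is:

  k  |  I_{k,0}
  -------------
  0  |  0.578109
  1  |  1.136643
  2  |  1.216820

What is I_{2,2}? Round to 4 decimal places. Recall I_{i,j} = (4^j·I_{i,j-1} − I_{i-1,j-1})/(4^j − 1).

Richardson extrapolation on the trapezoidal column (denominator 4−1=3):
I_{1,1} = 1.136643 + (1.136643 − 0.578109)/3 = 1.322821
I_{2,1} = 1.216820 + (1.216820 − 1.136643)/3 = 1.243546
I_{2,2} = 1.243546 + (1.243546 − 1.322821)/15 = 1.238261
(Column j=1 coincides with Simpson's rule on the same nodes.)

1.2383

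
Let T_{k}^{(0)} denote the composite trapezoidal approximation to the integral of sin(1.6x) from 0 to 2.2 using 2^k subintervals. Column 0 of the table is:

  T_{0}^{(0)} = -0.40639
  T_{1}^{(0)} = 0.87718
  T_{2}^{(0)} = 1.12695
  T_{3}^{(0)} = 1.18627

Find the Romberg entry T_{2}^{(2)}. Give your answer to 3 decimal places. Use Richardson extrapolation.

1.204

Richardson extrapolation on the trapezoidal column (denominator 4−1=3):
T_{1}^{(1)} = 0.87718 + (0.87718 − (-0.40639))/3 = 1.30504
T_{2}^{(1)} = (4·1.12695 − 0.87718) / 3 = 1.21021
T_{2}^{(2)} = (16·1.21021 − 1.30504) / 15 = 1.20389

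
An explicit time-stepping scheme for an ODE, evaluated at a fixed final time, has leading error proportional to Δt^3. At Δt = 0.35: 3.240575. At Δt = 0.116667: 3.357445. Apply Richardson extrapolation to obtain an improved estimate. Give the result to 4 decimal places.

The leading error scales as Δt^3; refining by a factor of 3 reduces it by 3^3 = 27.
Extrapolated value = (27·A(Δt/3) − A(Δt)) / (27 − 1)
= (27·3.357445 − 3.240575) / 26
= 87.410440 / 26 = 3.361940

3.3619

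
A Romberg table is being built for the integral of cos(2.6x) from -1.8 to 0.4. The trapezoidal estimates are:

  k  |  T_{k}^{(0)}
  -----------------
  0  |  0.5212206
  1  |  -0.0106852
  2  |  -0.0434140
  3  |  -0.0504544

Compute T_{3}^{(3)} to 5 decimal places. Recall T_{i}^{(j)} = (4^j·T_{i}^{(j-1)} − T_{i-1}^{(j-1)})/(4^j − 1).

-0.05282

Richardson extrapolation on the trapezoidal column (denominator 4−1=3):
T_{1}^{(1)} = (4·(-0.0106852) − 0.5212206) / 3 = -0.1879871
T_{2}^{(1)} = (4·(-0.0434140) − (-0.0106852)) / 3 = -0.0543236
T_{3}^{(1)} = -0.0504544 + (-0.0504544 − (-0.0434140))/3 = -0.0528012
T_{2}^{(2)} = -0.0543236 + (-0.0543236 − (-0.1879871))/15 = -0.0454127
T_{3}^{(2)} = -0.0528012 + (-0.0528012 − (-0.0543236))/15 = -0.0526997
T_{3}^{(3)} = -0.0526997 + (-0.0526997 − (-0.0454127))/63 = -0.0528154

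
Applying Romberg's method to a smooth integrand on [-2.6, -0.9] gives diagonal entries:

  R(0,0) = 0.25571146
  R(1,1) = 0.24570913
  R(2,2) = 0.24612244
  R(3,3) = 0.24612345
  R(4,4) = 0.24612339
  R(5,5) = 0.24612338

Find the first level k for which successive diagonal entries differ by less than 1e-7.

k = 4

|R(1,1) − R(0,0)| = 0.01000233 ≥ 1e-7
|R(2,2) − R(1,1)| = 0.00041331 ≥ 1e-7
|R(3,3) − R(2,2)| = 0.00000101 ≥ 1e-7
|R(4,4) − R(3,3)| = 0.00000006 < 1e-7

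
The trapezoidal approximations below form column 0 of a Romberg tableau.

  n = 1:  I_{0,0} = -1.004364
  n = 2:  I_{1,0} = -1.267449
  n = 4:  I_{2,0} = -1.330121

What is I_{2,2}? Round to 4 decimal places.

Richardson extrapolation on the trapezoidal column (denominator 4−1=3):
I_{1,1} = -1.267449 + (-1.267449 − (-1.004364))/3 = -1.355144
I_{2,1} = (4·(-1.330121) − (-1.267449)) / 3 = -1.351012
I_{2,2} = -1.351012 + (-1.351012 − (-1.355144))/15 = -1.350737

-1.3507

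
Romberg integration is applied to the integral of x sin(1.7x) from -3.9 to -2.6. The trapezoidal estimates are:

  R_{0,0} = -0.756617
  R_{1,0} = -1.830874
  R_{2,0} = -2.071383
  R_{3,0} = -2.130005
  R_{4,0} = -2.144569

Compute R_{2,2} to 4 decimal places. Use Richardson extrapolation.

Richardson extrapolation on the trapezoidal column (denominator 4−1=3):
R_{1,1} = -1.830874 + (-1.830874 − (-0.756617))/3 = -2.188960
R_{2,1} = (4·(-2.071383) − (-1.830874)) / 3 = -2.151553
R_{2,2} = -2.151553 + (-2.151553 − (-2.188960))/15 = -2.149059

-2.1491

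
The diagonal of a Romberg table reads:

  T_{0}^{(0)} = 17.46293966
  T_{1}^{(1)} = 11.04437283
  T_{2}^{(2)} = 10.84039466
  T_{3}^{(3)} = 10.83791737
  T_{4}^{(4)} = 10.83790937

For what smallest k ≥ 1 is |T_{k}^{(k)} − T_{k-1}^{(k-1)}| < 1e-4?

k = 4

|T_{1}^{(1)} − T_{0}^{(0)}| = 6.41856683 ≥ 1e-4
|T_{2}^{(2)} − T_{1}^{(1)}| = 0.20397817 ≥ 1e-4
|T_{3}^{(3)} − T_{2}^{(2)}| = 0.00247729 ≥ 1e-4
|T_{4}^{(4)} − T_{3}^{(3)}| = 0.00000800 < 1e-4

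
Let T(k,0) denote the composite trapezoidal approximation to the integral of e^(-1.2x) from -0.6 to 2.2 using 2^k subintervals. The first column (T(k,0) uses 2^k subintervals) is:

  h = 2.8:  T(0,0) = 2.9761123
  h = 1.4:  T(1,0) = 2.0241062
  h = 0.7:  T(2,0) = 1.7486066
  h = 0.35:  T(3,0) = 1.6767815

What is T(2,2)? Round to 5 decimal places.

1.65344

Richardson extrapolation on the trapezoidal column (denominator 4−1=3):
T(1,1) = 2.0241062 + (2.0241062 − 2.9761123)/3 = 1.7067708
T(2,1) = (4·1.7486066 − 2.0241062) / 3 = 1.6567734
T(2,2) = 1.6567734 + (1.6567734 − 1.7067708)/15 = 1.6534402
(Column j=1 coincides with Simpson's rule on the same nodes.)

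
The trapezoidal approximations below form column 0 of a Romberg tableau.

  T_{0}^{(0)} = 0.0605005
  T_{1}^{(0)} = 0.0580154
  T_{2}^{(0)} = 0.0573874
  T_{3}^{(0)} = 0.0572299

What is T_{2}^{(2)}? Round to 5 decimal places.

Richardson extrapolation on the trapezoidal column (denominator 4−1=3):
T_{1}^{(1)} = 0.0580154 + (0.0580154 − 0.0605005)/3 = 0.0571870
T_{2}^{(1)} = (4·0.0573874 − 0.0580154) / 3 = 0.0571781
T_{2}^{(2)} = (16·0.0571781 − 0.0571870) / 15 = 0.0571775

0.05718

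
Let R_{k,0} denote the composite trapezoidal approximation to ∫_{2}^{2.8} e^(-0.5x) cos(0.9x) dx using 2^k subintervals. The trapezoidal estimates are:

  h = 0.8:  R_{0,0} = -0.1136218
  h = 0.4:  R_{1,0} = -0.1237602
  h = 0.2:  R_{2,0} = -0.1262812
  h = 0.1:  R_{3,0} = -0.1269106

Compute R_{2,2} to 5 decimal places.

-0.12712

R_{1,1} = -0.1237602 + (-0.1237602 − (-0.1136218))/3 = -0.1271397
R_{2,1} = (4·(-0.1262812) − (-0.1237602)) / 3 = -0.1271215
R_{2,2} = (16·(-0.1271215) − (-0.1271397)) / 15 = -0.1271203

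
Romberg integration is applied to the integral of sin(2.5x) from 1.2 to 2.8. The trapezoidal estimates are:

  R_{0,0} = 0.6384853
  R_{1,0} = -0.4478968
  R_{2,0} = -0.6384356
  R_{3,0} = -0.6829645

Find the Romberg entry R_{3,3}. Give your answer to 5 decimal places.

R_{1,1} = -0.4478968 + (-0.4478968 − 0.6384853)/3 = -0.8100242
R_{2,1} = -0.6384356 + (-0.6384356 − (-0.4478968))/3 = -0.7019485
R_{3,1} = (4·(-0.6829645) − (-0.6384356)) / 3 = -0.6978075
R_{2,2} = -0.7019485 + (-0.7019485 − (-0.8100242))/15 = -0.6947435
R_{3,2} = (16·(-0.6978075) − (-0.7019485)) / 15 = -0.6975314
R_{3,3} = (64·(-0.6975314) − (-0.6947435)) / 63 = -0.6975757

-0.69758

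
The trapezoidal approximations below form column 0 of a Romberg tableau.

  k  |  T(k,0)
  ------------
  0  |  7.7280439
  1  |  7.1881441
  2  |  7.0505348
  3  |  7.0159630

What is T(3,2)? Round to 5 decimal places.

7.00442

T(2,1) = (4·7.0505348 − 7.1881441) / 3 = 7.0046650
T(3,1) = 7.0159630 + (7.0159630 − 7.0505348)/3 = 7.0044391
T(3,2) = 7.0044391 + (7.0044391 − 7.0046650)/15 = 7.0044240
(Column j=1 coincides with Simpson's rule on the same nodes.)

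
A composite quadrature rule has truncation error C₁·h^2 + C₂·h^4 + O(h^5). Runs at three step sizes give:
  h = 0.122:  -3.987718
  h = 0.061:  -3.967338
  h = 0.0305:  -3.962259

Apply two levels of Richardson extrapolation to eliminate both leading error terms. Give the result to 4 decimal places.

-3.9606

First eliminate the h^2 term (factor 2^2 = 4):
  B₁ = (4·(-3.967338) − (-3.987718))/3 = -3.960545
  B₂ = (4·(-3.962259) − (-3.967338))/3 = -3.960566
Then eliminate the h^4 term (factor 2^4 = 16):
  (16·(-3.960566) − (-3.960545))/15 = -3.960567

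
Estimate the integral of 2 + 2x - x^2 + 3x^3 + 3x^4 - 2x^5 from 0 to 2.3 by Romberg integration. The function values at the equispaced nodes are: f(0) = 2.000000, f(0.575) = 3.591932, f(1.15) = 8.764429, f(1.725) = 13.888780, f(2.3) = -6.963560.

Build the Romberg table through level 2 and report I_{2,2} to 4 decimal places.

I_{0,0} (trapezoid, 1 panel, h=2.3000): -5.708094
I_{1,0} (trapezoid, 2 panels, h=1.1500): 7.225046
I_{2,0} (trapezoid, 4 panels, h=0.5750): 13.663933
I_{1,1} = 7.225046 + (7.225046 − (-5.708094))/3 = 11.536093
I_{2,1} = 13.663933 + (13.663933 − 7.225046)/3 = 15.810229
I_{2,2} = 15.810229 + (15.810229 − 11.536093)/15 = 16.095171

16.0952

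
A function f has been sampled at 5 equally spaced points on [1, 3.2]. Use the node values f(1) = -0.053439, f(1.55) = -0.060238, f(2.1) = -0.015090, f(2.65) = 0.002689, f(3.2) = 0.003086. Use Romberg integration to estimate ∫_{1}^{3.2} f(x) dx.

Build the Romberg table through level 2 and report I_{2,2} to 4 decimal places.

I_{0,0} (trapezoid, 1 panel, h=2.2000): -0.055388
I_{1,0} (trapezoid, 2 panels, h=1.1000): -0.044293
I_{2,0} (trapezoid, 4 panels, h=0.5500): -0.053799
I_{1,1} = -0.044293 + (-0.044293 − (-0.055388))/3 = -0.040595
I_{2,1} = -0.053799 + (-0.053799 − (-0.044293))/3 = -0.056968
I_{2,2} = -0.056968 + (-0.056968 − (-0.040595))/15 = -0.058060

-0.0581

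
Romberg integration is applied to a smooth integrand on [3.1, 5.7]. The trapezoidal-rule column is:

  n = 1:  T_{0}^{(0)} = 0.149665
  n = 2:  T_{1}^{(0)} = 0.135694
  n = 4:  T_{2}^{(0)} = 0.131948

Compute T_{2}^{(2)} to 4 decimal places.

Richardson extrapolation on the trapezoidal column (denominator 4−1=3):
T_{1}^{(1)} = 0.135694 + (0.135694 − 0.149665)/3 = 0.131037
T_{2}^{(1)} = 0.131948 + (0.131948 − 0.135694)/3 = 0.130699
T_{2}^{(2)} = 0.130699 + (0.130699 − 0.131037)/15 = 0.130676
(Column j=1 coincides with Simpson's rule on the same nodes.)

0.1307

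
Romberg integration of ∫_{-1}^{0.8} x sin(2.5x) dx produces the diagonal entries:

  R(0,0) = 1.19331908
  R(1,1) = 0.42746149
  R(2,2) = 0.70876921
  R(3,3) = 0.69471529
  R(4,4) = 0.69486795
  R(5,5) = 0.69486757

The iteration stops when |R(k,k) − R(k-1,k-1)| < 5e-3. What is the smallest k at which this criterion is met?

|R(1,1) − R(0,0)| = 0.76585759 ≥ 5e-3
|R(2,2) − R(1,1)| = 0.28130772 ≥ 5e-3
|R(3,3) − R(2,2)| = 0.01405392 ≥ 5e-3
|R(4,4) − R(3,3)| = 0.00015266 < 5e-3

k = 4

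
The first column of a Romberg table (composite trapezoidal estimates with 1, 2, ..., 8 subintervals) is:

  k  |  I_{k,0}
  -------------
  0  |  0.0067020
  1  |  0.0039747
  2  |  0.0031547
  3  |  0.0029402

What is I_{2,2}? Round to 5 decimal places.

Richardson extrapolation on the trapezoidal column (denominator 4−1=3):
I_{1,1} = (4·0.0039747 − 0.0067020) / 3 = 0.0030656
I_{2,1} = 0.0031547 + (0.0031547 − 0.0039747)/3 = 0.0028814
I_{2,2} = (16·0.0028814 − 0.0030656) / 15 = 0.0028691

0.00287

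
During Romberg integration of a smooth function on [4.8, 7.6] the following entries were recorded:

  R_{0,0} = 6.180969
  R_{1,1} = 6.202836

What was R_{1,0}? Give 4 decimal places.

From R_{1,1} = (4·R_{1,0} − R_{0,0})/3, solve for R_{1,0}:
4·R_{1,0} = 3·6.202836 + 6.180969 = 24.789477
R_{1,0} = 6.197369

6.1974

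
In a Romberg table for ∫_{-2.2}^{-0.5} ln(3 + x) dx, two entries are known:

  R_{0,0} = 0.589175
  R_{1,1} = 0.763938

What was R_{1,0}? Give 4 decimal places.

From R_{1,1} = (4·R_{1,0} − R_{0,0})/3, solve for R_{1,0}:
4·R_{1,0} = 3·0.763938 + 0.589175 = 2.880989
R_{1,0} = 0.720247

0.7202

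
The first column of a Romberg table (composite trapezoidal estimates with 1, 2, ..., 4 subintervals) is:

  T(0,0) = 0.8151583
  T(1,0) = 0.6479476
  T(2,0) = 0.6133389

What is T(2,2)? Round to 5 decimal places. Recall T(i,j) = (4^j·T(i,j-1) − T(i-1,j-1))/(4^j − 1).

T(1,1) = 0.6479476 + (0.6479476 − 0.8151583)/3 = 0.5922107
T(2,1) = (4·0.6133389 − 0.6479476) / 3 = 0.6018027
T(2,2) = 0.6018027 + (0.6018027 − 0.5922107)/15 = 0.6024422

0.60244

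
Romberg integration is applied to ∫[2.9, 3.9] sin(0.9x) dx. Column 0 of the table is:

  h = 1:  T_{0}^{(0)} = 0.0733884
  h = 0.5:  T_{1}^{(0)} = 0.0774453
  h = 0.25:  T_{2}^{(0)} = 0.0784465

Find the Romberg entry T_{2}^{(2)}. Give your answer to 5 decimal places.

0.07878

Richardson extrapolation on the trapezoidal column (denominator 4−1=3):
T_{1}^{(1)} = 0.0774453 + (0.0774453 − 0.0733884)/3 = 0.0787976
T_{2}^{(1)} = 0.0784465 + (0.0784465 − 0.0774453)/3 = 0.0787802
T_{2}^{(2)} = 0.0787802 + (0.0787802 − 0.0787976)/15 = 0.0787790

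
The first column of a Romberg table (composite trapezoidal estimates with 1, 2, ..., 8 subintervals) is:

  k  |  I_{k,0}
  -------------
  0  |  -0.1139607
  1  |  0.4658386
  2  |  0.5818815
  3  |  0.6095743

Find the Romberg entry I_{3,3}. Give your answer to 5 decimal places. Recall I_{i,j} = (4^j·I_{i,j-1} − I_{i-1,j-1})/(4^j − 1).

0.61870

I_{1,1} = 0.4658386 + (0.4658386 − (-0.1139607))/3 = 0.6591050
I_{2,1} = 0.5818815 + (0.5818815 − 0.4658386)/3 = 0.6205625
I_{3,1} = 0.6095743 + (0.6095743 − 0.5818815)/3 = 0.6188052
I_{2,2} = (16·0.6205625 − 0.6591050) / 15 = 0.6179930
I_{3,2} = 0.6188052 + (0.6188052 − 0.6205625)/15 = 0.6186880
I_{3,3} = 0.6186880 + (0.6186880 − 0.6179930)/63 = 0.6186990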